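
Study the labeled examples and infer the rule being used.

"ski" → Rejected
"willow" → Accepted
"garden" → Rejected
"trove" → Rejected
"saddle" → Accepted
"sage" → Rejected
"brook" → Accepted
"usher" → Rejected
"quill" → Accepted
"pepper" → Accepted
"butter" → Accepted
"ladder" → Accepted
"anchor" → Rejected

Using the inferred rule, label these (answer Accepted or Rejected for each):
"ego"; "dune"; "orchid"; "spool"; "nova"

Rejected, Rejected, Rejected, Accepted, Rejected

All 'Accepted' examples share one property — has a double letter — and every 'Rejected' example lacks it.
"ego": no doubled letter — fails the rule, so Rejected. "dune": no doubled letter — fails the rule, so Rejected. "orchid": no doubled letter — fails the rule, so Rejected. "spool": 'oo' doubled — has this property, so Accepted. "nova": no doubled letter — fails the rule, so Rejected.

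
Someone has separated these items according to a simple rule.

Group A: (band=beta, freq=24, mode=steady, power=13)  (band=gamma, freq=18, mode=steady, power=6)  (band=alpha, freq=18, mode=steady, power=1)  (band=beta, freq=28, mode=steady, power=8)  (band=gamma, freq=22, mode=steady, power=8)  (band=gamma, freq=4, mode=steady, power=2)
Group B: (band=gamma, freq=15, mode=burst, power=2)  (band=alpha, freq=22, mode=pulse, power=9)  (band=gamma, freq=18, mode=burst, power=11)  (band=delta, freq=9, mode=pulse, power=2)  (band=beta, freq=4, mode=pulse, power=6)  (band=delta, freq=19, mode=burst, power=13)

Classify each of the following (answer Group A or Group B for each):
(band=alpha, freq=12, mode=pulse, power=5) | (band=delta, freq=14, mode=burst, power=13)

Group B, Group B

The distinguishing property — mode is steady — holds for all the 'Group A' cases and none of the 'Group B' cases.
(band=alpha, freq=12, mode=pulse, power=5) → mode is pulse → Group B. (band=delta, freq=14, mode=burst, power=13) → mode is burst → Group B.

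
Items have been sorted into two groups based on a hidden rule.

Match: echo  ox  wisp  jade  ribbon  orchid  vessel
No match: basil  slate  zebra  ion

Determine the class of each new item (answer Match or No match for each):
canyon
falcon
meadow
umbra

Match, Match, Match, No match

Checking candidate rules against both groups, what survives is: even length.
canyon: Match (length 6). falcon: Match (length 6). meadow: Match (length 6). umbra: No match (length 5).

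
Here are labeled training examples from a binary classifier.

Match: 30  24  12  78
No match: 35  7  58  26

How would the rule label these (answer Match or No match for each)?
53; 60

No match, Match

The pattern is that an item is 'Match' exactly when: multiple of 3.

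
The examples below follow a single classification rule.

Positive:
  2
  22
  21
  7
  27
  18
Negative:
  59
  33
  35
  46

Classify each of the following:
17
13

Positive, Positive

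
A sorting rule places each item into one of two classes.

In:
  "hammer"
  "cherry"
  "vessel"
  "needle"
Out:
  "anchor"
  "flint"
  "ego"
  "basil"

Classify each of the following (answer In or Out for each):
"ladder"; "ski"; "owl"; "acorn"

A rule that fits every label: has a double letter — true of each 'In' example, false of each 'Out' one.
"ladder": In ('dd' doubled).
"ski": Out (no doubled letter).
"owl": Out (no doubled letter).
"acorn": Out (no doubled letter).

In, Out, Out, Out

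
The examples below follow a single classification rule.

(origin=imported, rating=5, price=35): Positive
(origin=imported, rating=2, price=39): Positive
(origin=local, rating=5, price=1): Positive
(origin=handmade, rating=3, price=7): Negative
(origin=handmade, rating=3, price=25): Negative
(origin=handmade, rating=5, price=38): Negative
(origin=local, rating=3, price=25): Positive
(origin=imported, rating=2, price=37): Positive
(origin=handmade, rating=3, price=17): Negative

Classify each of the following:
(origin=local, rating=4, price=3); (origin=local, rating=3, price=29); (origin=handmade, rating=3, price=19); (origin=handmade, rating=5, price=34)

Every 'Positive' example satisfies: origin is not handmade. None of the 'Negative' examples do.
(origin=local, rating=4, price=3) — origin is local, hence Positive.
(origin=local, rating=3, price=29) — origin is local, hence Positive.
(origin=handmade, rating=3, price=19) — origin is handmade, hence Negative.
(origin=handmade, rating=5, price=34) — origin is handmade, hence Negative.

Positive, Positive, Negative, Negative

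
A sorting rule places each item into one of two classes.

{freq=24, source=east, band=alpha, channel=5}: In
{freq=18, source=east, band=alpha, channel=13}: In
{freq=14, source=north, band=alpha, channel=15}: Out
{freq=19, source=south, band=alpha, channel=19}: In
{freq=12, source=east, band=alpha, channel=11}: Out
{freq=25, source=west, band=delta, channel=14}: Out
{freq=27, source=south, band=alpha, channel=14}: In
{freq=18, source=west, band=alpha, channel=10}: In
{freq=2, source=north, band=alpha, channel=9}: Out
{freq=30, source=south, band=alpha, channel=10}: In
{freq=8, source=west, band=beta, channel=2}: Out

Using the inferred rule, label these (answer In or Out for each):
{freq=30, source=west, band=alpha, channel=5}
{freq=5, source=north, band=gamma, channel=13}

Rule: band is alpha AND freq ≥ 18. This holds for each 'In' example and fails for each 'Out' one.
In: {freq=30, source=west, band=alpha, channel=5}, since band is alpha, freq = 30. Out: {freq=5, source=north, band=gamma, channel=13}, since band is gamma, freq = 5.

In, Out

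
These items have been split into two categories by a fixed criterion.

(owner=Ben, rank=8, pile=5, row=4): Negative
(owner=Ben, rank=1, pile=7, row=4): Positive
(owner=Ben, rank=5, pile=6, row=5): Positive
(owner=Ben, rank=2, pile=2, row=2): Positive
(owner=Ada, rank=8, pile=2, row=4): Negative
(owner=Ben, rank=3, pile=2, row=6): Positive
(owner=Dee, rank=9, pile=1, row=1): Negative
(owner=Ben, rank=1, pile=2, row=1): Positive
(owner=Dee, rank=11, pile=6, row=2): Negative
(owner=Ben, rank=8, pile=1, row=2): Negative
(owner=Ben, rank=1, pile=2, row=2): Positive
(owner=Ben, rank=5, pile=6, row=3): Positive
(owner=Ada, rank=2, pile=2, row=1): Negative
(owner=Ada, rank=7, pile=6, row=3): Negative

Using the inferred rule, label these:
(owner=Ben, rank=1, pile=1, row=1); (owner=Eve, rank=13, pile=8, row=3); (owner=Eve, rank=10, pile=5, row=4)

Positive, Negative, Negative

The classifier is using: owner is Ben AND rank ≤ 5.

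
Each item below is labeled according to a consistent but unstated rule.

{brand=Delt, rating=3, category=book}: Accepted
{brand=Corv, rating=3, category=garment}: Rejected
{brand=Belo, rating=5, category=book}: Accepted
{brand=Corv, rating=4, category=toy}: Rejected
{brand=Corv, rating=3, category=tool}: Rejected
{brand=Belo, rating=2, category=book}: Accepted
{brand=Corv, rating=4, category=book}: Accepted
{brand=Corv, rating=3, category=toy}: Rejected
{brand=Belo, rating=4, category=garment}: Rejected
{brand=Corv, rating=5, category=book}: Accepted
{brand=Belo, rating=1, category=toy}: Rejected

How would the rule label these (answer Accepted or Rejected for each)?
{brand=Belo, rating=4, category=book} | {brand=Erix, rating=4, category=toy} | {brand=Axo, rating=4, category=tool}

Accepted, Rejected, Rejected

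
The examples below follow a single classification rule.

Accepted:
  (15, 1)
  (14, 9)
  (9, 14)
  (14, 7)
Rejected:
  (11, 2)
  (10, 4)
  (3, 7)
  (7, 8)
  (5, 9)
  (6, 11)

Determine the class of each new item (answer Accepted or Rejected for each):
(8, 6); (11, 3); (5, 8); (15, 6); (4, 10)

Rejected, Rejected, Rejected, Accepted, Rejected

Every 'Accepted' example satisfies: max ≥ 14. None of the 'Rejected' examples do.
(8, 6) → max 8 → Rejected. (11, 3) → max 11 → Rejected. (5, 8) → max 8 → Rejected. (15, 6) → max 15 → Accepted. (4, 10) → max 10 → Rejected.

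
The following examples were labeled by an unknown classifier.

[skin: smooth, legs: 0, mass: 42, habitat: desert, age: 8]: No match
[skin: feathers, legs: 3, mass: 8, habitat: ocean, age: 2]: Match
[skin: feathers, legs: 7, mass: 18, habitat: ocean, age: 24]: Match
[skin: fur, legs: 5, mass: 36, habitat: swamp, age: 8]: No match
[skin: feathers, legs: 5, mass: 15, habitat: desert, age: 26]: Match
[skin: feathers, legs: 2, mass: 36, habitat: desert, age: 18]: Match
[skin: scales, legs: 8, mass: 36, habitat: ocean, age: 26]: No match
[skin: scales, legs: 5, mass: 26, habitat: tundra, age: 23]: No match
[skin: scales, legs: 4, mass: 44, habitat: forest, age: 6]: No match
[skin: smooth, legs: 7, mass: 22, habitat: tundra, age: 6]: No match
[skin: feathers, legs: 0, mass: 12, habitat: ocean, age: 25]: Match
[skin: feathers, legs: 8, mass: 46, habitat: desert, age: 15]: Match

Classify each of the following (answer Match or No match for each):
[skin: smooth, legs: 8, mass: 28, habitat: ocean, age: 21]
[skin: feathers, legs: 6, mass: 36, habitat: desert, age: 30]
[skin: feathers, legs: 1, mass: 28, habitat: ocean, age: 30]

No match, Match, Match

The simplest hypothesis consistent with all the labels is: skin is feathers.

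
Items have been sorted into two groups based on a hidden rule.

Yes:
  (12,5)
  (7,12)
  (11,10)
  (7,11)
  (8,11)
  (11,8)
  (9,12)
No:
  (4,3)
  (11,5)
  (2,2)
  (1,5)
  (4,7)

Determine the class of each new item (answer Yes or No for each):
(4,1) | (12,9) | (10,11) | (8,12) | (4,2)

No, Yes, Yes, Yes, No

'Yes' ⟺ sum ≥ 17.
No: (4,1), since 4+1 = 5.
Yes: (12,9), since 12+9 = 21.
Yes: (10,11), since 10+11 = 21.
Yes: (8,12), since 8+12 = 20.
No: (4,2), since 4+2 = 6.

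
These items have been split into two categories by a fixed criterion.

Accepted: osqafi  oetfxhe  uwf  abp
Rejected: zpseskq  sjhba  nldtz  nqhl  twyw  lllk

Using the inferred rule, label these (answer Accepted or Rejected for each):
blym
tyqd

The classifier is using: starts with a vowel.
blym → starts with 'b' → Rejected.
tyqd → starts with 't' → Rejected.

Rejected, Rejected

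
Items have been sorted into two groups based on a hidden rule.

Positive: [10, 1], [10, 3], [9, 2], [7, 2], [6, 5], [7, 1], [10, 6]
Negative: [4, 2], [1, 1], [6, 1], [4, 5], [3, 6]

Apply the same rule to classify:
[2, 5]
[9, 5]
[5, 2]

Negative, Positive, Negative

One predicate separates the groups cleanly: first > second AND sum ≥ 8.
Negative: [2, 5], since 2 < 5, 2+5 = 7.
Positive: [9, 5], since 9 > 5, 9+5 = 14.
Negative: [5, 2], since 5 > 2, 5+2 = 7.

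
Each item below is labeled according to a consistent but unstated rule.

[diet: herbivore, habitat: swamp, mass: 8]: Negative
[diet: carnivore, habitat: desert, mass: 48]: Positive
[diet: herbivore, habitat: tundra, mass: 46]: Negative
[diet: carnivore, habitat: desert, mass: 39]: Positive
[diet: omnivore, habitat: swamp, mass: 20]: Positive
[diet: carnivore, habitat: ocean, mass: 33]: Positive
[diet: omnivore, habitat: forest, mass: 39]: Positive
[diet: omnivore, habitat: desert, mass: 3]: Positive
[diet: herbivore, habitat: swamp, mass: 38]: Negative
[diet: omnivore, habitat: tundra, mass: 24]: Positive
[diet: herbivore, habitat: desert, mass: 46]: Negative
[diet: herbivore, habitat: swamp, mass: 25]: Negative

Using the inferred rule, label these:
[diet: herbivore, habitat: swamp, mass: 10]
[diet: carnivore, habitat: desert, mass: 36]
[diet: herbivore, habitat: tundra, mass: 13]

Negative, Positive, Negative

The rule appears to be: diet is not herbivore.
[diet: herbivore, habitat: swamp, mass: 10]: diet is herbivore, doesn't match → Negative. [diet: carnivore, habitat: desert, mass: 36]: diet is carnivore, has this property → Positive. [diet: herbivore, habitat: tundra, mass: 13]: diet is herbivore, doesn't match → Negative.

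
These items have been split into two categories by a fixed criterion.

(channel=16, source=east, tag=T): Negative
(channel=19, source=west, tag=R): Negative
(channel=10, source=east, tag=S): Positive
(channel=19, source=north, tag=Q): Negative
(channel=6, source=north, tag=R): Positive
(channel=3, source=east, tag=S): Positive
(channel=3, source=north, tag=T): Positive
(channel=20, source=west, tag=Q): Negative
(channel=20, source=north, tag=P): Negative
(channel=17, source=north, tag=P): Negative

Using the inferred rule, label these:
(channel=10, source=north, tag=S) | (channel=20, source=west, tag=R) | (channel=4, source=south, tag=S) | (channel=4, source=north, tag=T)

All 'Positive' examples share one property — channel ≤ 10 — and every 'Negative' example lacks it.

Positive, Negative, Positive, Positive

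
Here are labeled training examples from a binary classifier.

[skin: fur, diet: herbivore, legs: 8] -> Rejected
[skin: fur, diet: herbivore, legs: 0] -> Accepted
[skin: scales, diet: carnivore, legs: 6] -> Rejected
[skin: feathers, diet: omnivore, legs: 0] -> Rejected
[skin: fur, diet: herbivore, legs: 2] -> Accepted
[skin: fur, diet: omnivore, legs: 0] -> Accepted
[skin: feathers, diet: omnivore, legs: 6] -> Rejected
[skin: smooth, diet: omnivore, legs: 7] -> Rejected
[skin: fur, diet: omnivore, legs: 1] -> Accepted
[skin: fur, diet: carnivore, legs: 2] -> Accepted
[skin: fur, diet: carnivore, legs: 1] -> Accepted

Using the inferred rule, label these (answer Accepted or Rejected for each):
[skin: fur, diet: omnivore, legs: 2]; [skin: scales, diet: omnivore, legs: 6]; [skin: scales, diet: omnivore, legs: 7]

The pattern is that an item is 'Accepted' exactly when: skin is fur AND legs ≤ 2.
[skin: fur, diet: omnivore, legs: 2]: skin is fur, legs = 2, meets the rule → Accepted.
[skin: scales, diet: omnivore, legs: 6]: skin is scales, legs = 6, does not fit → Rejected.
[skin: scales, diet: omnivore, legs: 7]: skin is scales, legs = 7, does not fit → Rejected.

Accepted, Rejected, Rejected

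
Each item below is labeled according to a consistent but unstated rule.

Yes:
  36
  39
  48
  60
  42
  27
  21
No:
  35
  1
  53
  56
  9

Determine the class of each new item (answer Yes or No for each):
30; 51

'Yes' ⟺ multiple of 3 AND at least 21.
30: Yes (30 = 3·10, 30 ≥ 21).
51: Yes (51 = 3·17, 51 ≥ 21).

Yes, Yes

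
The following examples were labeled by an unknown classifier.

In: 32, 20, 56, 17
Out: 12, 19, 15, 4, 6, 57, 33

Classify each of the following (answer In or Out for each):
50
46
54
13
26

In, Out, Out, Out, In

One predicate separates the groups cleanly: ≡ 2 (mod 3).
50 → 50 mod 3 = 2 → In. 46 → 46 mod 3 = 1 → Out. 54 → 54 mod 3 = 0 → Out. 13 → 13 mod 3 = 1 → Out. 26 → 26 mod 3 = 2 → In.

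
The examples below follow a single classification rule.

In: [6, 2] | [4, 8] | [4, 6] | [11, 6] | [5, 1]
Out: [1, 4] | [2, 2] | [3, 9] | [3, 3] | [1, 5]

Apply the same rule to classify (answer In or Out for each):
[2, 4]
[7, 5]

Out, In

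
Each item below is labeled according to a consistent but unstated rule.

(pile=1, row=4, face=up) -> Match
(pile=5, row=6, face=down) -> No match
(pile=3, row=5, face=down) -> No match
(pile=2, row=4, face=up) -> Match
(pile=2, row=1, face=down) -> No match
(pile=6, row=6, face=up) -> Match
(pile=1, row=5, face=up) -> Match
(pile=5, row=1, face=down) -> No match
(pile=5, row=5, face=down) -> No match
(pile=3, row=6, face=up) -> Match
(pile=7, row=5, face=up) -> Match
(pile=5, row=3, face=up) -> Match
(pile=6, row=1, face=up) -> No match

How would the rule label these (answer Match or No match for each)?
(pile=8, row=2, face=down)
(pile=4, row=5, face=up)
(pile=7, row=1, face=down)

No match, Match, No match

One predicate separates the groups cleanly: face is up AND row ≥ 3.
(pile=8, row=2, face=down) — face is down, row = 2, hence No match.
(pile=4, row=5, face=up) — face is up, row = 5, hence Match.
(pile=7, row=1, face=down) — face is down, row = 1, hence No match.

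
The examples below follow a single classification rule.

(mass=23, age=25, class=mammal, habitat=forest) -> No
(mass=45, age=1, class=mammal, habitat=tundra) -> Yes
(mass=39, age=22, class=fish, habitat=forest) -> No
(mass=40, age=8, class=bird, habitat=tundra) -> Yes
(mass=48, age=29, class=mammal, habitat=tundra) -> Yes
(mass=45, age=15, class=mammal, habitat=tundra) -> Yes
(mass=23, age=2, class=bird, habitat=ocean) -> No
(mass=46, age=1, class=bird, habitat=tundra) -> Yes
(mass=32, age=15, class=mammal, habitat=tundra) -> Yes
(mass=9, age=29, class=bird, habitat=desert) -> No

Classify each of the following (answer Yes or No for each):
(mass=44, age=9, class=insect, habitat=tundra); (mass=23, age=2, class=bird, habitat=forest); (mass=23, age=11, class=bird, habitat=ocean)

Looking at the examples, the only property every 'Yes' case has and every 'No' case lacks is: habitat is tundra.
(mass=44, age=9, class=insect, habitat=tundra) → habitat is tundra → Yes.
(mass=23, age=2, class=bird, habitat=forest) → habitat is forest → No.
(mass=23, age=11, class=bird, habitat=ocean) → habitat is ocean → No.

Yes, No, No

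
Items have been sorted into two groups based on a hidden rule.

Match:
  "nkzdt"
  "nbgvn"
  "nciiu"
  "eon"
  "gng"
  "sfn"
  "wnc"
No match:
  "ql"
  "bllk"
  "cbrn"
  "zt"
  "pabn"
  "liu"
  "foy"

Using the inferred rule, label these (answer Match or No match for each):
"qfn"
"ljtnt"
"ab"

Match, Match, No match

The classifier is using: odd length AND contains 'n'.
"qfn": length 3, has 'n', satisfies this → Match. "ljtnt": length 5, has 'n', satisfies this → Match. "ab": length 2, no 'n', fails this test → No match.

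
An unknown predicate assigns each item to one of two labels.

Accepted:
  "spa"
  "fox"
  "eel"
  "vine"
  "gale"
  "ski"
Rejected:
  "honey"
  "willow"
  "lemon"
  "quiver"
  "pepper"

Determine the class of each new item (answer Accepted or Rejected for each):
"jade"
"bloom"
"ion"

Accepted, Rejected, Accepted

Rule: length ≤ 4. This holds for each 'Accepted' example and fails for each 'Rejected' one.
"jade" — length 4, hence Accepted.
"bloom" — length 5, hence Rejected.
"ion" — length 3, hence Accepted.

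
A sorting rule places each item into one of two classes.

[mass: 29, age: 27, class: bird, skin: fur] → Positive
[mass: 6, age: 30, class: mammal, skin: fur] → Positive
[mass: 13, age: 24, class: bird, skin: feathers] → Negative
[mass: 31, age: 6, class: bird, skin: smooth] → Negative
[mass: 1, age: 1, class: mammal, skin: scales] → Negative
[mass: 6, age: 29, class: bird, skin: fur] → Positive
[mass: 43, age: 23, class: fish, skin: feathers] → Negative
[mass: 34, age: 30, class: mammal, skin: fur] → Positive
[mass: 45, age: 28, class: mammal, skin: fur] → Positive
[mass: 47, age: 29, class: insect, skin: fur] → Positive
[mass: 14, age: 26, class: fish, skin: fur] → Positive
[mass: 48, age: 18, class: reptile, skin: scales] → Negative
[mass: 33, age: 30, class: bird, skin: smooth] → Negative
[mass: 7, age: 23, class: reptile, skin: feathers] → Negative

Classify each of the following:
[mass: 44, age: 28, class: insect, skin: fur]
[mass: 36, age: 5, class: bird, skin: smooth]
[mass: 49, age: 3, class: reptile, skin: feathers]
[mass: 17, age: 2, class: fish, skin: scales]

Positive, Negative, Negative, Negative

All 'Positive' examples share one property — skin is fur — and every 'Negative' example lacks it.
Positive: [mass: 44, age: 28, class: insect, skin: fur], since skin is fur. Negative: [mass: 36, age: 5, class: bird, skin: smooth], since skin is smooth. Negative: [mass: 49, age: 3, class: reptile, skin: feathers], since skin is feathers. Negative: [mass: 17, age: 2, class: fish, skin: scales], since skin is scales.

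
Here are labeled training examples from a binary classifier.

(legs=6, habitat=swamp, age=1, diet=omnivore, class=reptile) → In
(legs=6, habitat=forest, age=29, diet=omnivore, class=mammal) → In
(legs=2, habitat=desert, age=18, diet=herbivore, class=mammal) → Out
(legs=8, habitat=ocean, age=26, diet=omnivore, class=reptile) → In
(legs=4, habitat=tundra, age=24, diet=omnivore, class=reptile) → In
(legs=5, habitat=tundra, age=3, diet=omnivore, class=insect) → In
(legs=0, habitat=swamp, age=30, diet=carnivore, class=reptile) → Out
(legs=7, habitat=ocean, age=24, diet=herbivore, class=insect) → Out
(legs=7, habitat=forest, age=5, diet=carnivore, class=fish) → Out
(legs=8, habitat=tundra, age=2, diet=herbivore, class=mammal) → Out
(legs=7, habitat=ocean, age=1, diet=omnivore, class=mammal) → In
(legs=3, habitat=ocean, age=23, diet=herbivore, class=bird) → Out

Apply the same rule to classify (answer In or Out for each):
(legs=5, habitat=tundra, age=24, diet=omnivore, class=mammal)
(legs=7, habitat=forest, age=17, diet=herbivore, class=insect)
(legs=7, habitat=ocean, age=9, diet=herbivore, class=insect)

Every 'In' example satisfies: diet is omnivore. None of the 'Out' examples do.
(legs=5, habitat=tundra, age=24, diet=omnivore, class=mammal): diet is omnivore — passes, so In. (legs=7, habitat=forest, age=17, diet=herbivore, class=insect): diet is herbivore — does not satisfy this, so Out. (legs=7, habitat=ocean, age=9, diet=herbivore, class=insect): diet is herbivore — does not satisfy this, so Out.

In, Out, Out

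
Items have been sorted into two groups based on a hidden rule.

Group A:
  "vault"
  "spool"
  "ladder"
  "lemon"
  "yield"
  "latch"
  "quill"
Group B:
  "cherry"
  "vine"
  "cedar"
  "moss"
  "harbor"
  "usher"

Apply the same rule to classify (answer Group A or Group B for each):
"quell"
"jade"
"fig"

The simplest hypothesis consistent with all the labels is: contains 'l'.
"quell" — has 'l', hence Group A.
"jade" — no 'l', hence Group B.
"fig" — no 'l', hence Group B.

Group A, Group B, Group B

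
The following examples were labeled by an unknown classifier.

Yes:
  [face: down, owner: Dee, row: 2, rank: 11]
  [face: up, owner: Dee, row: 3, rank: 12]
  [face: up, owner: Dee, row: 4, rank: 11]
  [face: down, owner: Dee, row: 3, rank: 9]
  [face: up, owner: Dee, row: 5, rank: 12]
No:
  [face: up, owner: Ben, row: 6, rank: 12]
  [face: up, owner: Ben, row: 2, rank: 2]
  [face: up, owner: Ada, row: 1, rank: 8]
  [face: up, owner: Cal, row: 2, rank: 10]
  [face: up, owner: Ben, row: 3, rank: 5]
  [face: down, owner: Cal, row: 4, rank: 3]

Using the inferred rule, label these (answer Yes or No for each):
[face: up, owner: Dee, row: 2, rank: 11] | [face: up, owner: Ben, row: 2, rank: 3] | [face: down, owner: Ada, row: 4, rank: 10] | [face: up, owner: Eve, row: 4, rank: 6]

All 'Yes' examples share one property — owner is Dee — and every 'No' example lacks it.
[face: up, owner: Dee, row: 2, rank: 11] — owner is Dee, hence Yes.
[face: up, owner: Ben, row: 2, rank: 3] — owner is Ben, hence No.
[face: down, owner: Ada, row: 4, rank: 10] — owner is Ada, hence No.
[face: up, owner: Eve, row: 4, rank: 6] — owner is Eve, hence No.

Yes, No, No, No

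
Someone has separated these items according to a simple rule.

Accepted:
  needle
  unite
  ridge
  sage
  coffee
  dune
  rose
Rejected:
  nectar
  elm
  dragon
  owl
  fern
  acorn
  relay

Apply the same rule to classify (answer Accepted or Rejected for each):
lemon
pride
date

Rejected, Accepted, Accepted

All 'Accepted' examples share one property — ends with 'e' — and every 'Rejected' example lacks it.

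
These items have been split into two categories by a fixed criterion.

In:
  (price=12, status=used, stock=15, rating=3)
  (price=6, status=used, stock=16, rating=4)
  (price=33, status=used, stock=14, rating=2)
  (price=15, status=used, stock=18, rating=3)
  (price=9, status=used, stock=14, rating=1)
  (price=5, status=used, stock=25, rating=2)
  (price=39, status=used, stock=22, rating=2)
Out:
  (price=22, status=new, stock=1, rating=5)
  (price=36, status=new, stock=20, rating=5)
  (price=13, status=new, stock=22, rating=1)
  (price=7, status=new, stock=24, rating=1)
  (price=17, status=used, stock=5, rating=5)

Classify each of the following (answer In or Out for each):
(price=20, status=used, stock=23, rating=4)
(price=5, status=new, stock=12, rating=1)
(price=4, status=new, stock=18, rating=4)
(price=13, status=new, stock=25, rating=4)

In, Out, Out, Out

The simplest hypothesis consistent with all the labels is: status is used AND rating ≤ 4.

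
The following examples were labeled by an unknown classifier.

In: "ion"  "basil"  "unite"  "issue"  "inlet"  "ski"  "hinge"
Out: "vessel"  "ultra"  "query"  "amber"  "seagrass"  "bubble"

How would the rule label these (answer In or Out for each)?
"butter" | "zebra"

A rule that fits every label: contains 'i' — true of each 'In' example, false of each 'Out' one.
"butter" — no 'i', hence Out. "zebra" — no 'i', hence Out.

Out, Out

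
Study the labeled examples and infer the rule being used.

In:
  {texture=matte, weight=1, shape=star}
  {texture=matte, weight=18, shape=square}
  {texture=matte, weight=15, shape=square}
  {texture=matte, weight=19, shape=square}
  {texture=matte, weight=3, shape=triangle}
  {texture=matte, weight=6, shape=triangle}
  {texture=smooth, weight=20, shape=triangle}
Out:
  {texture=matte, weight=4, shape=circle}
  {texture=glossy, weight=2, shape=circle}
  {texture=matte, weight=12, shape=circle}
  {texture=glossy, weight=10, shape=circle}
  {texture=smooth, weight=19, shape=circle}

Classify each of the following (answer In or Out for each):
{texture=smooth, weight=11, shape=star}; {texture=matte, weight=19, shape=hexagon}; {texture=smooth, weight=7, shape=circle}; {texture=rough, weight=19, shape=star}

'In' ⟺ shape is not circle.
{texture=smooth, weight=11, shape=star} — shape is star, hence In.
{texture=matte, weight=19, shape=hexagon} — shape is hexagon, hence In.
{texture=smooth, weight=7, shape=circle} — shape is circle, hence Out.
{texture=rough, weight=19, shape=star} — shape is star, hence In.

In, In, Out, In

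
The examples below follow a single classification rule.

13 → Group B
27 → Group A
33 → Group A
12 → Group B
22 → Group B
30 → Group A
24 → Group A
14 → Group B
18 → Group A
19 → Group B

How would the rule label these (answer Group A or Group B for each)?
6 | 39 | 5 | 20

Group B, Group A, Group B, Group B

'Group A' ⟺ multiple of 3 AND at least 13.
6: Group B (6 = 3·2, 6 < 13). 39: Group A (39 = 3·13, 39 ≥ 13). 5: Group B (5 = 3·1 + 2, 5 < 13). 20: Group B (20 = 3·6 + 2, 20 ≥ 13).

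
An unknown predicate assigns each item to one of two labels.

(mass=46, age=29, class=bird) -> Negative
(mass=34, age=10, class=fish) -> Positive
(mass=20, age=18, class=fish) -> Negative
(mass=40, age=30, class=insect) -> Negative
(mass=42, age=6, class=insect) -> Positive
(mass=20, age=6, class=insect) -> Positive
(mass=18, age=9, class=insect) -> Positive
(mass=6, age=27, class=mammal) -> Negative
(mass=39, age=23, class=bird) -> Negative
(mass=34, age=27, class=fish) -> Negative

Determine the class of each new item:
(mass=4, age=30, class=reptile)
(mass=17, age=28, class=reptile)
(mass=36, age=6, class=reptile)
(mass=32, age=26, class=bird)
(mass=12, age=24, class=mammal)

Negative, Negative, Positive, Negative, Negative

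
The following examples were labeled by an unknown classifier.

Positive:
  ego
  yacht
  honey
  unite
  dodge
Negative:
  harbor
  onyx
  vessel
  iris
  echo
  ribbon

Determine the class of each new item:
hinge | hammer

One predicate separates the groups cleanly: odd length.
hinge: length 5 — matches, so Positive.
hammer: length 6 — does not fit, so Negative.

Positive, Negative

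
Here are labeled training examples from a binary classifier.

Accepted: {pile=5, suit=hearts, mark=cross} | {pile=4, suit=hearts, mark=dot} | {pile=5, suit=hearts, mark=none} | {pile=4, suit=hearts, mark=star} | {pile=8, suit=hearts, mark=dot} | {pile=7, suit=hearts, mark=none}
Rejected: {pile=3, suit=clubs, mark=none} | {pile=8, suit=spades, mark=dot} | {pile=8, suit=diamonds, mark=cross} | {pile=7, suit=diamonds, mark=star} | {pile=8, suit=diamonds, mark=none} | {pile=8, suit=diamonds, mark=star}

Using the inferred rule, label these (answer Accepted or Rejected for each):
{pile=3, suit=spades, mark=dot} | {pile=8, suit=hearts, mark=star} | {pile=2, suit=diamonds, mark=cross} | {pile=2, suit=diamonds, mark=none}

The pattern is that an item is 'Accepted' exactly when: suit is hearts.
{pile=3, suit=spades, mark=dot}: suit is spades — does not pass, so Rejected. {pile=8, suit=hearts, mark=star}: suit is hearts — matches, so Accepted. {pile=2, suit=diamonds, mark=cross}: suit is diamonds — does not pass, so Rejected. {pile=2, suit=diamonds, mark=none}: suit is diamonds — does not pass, so Rejected.

Rejected, Accepted, Rejected, Rejected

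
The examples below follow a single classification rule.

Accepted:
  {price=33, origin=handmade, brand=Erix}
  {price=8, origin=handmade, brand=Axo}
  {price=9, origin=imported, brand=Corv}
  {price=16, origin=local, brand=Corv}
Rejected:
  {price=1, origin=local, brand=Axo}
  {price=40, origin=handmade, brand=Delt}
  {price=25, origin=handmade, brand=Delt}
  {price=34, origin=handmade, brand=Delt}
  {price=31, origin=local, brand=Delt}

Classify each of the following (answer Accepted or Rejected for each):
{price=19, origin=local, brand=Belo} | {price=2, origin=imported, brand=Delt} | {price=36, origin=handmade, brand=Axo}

Accepted, Rejected, Accepted

The simplest hypothesis consistent with all the labels is: brand is not Delt AND price ≥ 8.
{price=19, origin=local, brand=Belo} → brand is Belo, price = 19 → Accepted. {price=2, origin=imported, brand=Delt} → brand is Delt, price = 2 → Rejected. {price=36, origin=handmade, brand=Axo} → brand is Axo, price = 36 → Accepted.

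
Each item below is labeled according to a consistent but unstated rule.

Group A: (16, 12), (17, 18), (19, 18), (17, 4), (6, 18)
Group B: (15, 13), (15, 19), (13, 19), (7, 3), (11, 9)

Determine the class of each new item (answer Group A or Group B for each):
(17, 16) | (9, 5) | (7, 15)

Group A, Group B, Group B

The pattern is that an item is 'Group A' exactly when: second is even.
(17, 16) — second 16, hence Group A.
(9, 5) — second 5, hence Group B.
(7, 15) — second 15, hence Group B.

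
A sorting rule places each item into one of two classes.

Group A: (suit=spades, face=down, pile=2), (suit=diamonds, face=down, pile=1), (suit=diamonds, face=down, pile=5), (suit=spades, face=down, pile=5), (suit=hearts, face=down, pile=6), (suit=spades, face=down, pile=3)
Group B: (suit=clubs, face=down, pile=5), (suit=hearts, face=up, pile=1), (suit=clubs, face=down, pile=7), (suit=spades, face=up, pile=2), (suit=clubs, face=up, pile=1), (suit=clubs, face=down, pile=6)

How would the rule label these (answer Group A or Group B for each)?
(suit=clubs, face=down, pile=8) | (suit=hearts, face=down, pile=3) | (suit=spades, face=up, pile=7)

The classifier is using: face is down AND suit is not clubs.

Group B, Group A, Group B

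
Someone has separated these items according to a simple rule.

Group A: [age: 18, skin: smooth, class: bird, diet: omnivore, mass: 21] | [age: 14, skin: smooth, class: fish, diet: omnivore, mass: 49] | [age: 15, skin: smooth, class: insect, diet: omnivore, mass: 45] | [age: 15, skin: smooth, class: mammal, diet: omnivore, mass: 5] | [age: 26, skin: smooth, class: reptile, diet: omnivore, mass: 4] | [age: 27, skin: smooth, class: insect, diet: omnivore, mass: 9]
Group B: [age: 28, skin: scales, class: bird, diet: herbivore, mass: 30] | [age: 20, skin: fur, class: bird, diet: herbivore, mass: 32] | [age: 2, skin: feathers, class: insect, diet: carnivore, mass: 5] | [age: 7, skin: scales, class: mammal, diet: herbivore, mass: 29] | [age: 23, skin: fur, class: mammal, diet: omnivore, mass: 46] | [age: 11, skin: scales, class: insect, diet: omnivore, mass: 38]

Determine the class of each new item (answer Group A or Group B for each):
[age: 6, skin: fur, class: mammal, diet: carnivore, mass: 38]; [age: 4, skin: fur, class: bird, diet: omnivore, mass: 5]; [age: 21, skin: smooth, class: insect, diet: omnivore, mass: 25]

A rule that fits every label: skin is smooth — true of each 'Group A' example, false of each 'Group B' one.
[age: 6, skin: fur, class: mammal, diet: carnivore, mass: 38]: skin is fur — fails the rule, so Group B.
[age: 4, skin: fur, class: bird, diet: omnivore, mass: 5]: skin is fur — fails the rule, so Group B.
[age: 21, skin: smooth, class: insect, diet: omnivore, mass: 25]: skin is smooth — qualifies, so Group A.

Group B, Group B, Group A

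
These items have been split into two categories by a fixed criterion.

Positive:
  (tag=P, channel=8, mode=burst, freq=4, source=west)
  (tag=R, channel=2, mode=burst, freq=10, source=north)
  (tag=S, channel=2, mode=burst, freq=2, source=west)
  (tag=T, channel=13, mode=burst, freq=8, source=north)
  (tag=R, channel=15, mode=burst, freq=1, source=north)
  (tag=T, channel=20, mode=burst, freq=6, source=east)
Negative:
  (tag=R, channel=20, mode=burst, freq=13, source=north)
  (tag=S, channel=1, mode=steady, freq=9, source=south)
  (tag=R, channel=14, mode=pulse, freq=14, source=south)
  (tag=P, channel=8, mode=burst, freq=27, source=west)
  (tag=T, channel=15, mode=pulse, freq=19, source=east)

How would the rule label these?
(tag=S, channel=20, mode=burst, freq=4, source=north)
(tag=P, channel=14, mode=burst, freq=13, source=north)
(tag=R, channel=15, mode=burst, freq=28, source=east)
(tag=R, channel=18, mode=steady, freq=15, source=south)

Positive, Negative, Negative, Negative

Every 'Positive' example satisfies: mode is burst AND freq ≤ 10. None of the 'Negative' examples do.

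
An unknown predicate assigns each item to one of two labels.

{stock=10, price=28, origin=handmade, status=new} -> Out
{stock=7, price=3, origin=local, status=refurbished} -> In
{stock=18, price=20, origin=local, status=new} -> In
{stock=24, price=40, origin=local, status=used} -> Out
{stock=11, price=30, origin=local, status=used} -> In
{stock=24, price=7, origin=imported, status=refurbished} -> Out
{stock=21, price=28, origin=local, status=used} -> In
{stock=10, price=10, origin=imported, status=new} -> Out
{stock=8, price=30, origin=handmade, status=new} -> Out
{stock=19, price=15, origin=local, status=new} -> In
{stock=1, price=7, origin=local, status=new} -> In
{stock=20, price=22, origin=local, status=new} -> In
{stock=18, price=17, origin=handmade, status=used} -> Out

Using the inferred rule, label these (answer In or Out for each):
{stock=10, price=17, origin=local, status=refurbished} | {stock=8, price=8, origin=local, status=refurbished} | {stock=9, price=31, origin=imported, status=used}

In, In, Out

Every 'In' example satisfies: origin is local AND price ≤ 30. None of the 'Out' examples do.
{stock=10, price=17, origin=local, status=refurbished} → origin is local, price = 17 → In.
{stock=8, price=8, origin=local, status=refurbished} → origin is local, price = 8 → In.
{stock=9, price=31, origin=imported, status=used} → origin is imported, price = 31 → Out.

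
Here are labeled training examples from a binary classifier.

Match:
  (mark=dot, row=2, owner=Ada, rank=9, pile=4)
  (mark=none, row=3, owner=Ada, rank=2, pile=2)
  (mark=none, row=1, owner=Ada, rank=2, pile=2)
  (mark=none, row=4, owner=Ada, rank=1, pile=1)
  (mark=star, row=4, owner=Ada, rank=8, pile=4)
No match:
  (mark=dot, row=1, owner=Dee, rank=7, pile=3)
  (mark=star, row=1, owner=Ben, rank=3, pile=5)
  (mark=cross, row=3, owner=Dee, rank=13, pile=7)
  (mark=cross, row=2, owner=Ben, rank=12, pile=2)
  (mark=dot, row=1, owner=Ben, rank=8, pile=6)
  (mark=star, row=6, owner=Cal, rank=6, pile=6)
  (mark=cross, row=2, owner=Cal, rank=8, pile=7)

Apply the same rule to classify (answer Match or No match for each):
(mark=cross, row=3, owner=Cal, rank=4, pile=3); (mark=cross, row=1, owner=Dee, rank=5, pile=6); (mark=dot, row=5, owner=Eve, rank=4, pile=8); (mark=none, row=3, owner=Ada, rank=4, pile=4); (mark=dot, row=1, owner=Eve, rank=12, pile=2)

The rule appears to be: owner is Ada.
(mark=cross, row=3, owner=Cal, rank=4, pile=3): owner is Cal, does not satisfy this → No match.
(mark=cross, row=1, owner=Dee, rank=5, pile=6): owner is Dee, does not satisfy this → No match.
(mark=dot, row=5, owner=Eve, rank=4, pile=8): owner is Eve, does not satisfy this → No match.
(mark=none, row=3, owner=Ada, rank=4, pile=4): owner is Ada, meets the rule → Match.
(mark=dot, row=1, owner=Eve, rank=12, pile=2): owner is Eve, does not satisfy this → No match.

No match, No match, No match, Match, No match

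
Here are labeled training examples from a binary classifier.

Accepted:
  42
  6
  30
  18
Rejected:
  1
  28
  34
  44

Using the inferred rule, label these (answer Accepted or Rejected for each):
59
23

The rule appears to be: multiple of 3.

Rejected, Rejected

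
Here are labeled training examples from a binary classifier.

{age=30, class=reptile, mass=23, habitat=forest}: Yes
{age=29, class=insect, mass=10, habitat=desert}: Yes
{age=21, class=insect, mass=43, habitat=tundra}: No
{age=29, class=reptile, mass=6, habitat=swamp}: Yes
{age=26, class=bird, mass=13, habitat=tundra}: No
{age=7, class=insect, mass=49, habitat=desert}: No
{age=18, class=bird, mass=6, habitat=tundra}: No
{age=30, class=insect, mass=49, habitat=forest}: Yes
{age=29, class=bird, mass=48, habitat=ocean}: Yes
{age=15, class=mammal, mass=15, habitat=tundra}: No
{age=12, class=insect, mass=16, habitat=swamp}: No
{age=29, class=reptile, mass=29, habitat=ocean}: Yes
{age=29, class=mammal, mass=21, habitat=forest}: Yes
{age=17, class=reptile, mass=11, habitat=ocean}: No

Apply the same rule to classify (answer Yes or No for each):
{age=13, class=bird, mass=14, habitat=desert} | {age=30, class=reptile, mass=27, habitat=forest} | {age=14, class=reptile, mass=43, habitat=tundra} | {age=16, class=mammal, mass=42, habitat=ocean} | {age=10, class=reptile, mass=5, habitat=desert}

Rule: age ≥ 29. This holds for each 'Yes' example and fails for each 'No' one.
{age=13, class=bird, mass=14, habitat=desert} → age = 13 → No. {age=30, class=reptile, mass=27, habitat=forest} → age = 30 → Yes. {age=14, class=reptile, mass=43, habitat=tundra} → age = 14 → No. {age=16, class=mammal, mass=42, habitat=ocean} → age = 16 → No. {age=10, class=reptile, mass=5, habitat=desert} → age = 10 → No.

No, Yes, No, No, No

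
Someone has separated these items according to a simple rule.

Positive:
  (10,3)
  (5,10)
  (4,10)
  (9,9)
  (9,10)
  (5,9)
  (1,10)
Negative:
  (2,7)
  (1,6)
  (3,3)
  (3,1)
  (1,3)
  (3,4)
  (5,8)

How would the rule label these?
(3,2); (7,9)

Negative, Positive

'Positive' ⟺ max ≥ 9.
(3,2): max 3 — doesn't qualify, so Negative. (7,9): max 9 — matches, so Positive.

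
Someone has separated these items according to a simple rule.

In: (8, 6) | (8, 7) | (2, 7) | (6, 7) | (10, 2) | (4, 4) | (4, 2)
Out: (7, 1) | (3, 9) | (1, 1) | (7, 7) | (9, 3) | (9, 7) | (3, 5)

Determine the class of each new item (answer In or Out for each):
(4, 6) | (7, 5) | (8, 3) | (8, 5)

The classifier is using: first is even.
(4, 6): first 4, qualifies → In.
(7, 5): first 7, doesn't match → Out.
(8, 3): first 8, qualifies → In.
(8, 5): first 8, qualifies → In.

In, Out, In, In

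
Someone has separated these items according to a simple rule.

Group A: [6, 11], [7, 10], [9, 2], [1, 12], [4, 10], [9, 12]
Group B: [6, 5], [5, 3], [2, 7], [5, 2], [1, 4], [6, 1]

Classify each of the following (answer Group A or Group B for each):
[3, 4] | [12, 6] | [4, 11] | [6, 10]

All 'Group A' examples share one property — max ≥ 9 — and every 'Group B' example lacks it.
[3, 4]: Group B (max 4). [12, 6]: Group A (max 12). [4, 11]: Group A (max 11). [6, 10]: Group A (max 10).

Group B, Group A, Group A, Group A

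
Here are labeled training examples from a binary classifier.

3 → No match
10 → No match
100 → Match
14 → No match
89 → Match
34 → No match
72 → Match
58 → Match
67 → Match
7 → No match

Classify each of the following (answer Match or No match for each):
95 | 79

Match, Match

All 'Match' examples share one property — at least 58 — and every 'No match' example lacks it.
95: 95 ≥ 58 — checks out, so Match. 79: 79 ≥ 58 — checks out, so Match.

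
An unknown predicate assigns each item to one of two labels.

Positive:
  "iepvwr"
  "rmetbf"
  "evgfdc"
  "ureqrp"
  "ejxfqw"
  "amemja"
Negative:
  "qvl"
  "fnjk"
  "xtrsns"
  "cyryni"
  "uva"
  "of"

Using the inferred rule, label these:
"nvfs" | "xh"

Negative, Negative

The pattern is that an item is 'Positive' exactly when: contains 'e'.
"nvfs" — no 'e', hence Negative. "xh" — no 'e', hence Negative.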